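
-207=-207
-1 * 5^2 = -25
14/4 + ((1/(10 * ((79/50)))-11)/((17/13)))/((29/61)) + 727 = 55531263/77894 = 712.91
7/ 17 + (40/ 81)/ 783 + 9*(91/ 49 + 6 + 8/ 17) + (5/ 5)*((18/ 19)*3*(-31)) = -1827379882/ 143399403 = -12.74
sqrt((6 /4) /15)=sqrt(10) /10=0.32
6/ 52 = 0.12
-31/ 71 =-0.44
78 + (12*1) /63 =1642 /21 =78.19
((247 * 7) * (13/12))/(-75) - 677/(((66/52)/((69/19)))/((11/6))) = -61153963/17100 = -3576.26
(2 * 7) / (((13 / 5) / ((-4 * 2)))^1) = -560 / 13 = -43.08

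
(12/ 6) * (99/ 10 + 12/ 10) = 111/ 5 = 22.20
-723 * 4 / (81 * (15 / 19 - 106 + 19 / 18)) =36632 / 106863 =0.34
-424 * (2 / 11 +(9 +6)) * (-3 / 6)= 35404 / 11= 3218.55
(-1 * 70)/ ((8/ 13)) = -455/ 4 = -113.75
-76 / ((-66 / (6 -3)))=3.45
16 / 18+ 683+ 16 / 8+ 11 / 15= 30898 / 45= 686.62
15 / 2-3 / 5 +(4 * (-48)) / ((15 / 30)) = -3771 / 10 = -377.10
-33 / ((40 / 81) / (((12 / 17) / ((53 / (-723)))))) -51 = 592.48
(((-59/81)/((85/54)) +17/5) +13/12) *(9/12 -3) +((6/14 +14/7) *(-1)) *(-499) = 11450759/9520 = 1202.81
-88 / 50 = -44 / 25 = -1.76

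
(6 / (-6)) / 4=-0.25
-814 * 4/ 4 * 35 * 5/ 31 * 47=-6695150/ 31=-215972.58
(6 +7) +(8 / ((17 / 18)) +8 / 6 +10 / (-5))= 1061 / 51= 20.80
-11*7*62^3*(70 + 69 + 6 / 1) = -2660932120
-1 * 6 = -6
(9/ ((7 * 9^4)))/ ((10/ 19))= 19/ 51030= 0.00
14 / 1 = 14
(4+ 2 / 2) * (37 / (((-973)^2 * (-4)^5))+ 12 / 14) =4154787655 / 969450496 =4.29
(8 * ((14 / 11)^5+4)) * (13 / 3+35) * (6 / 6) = 1115834432 / 483153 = 2309.48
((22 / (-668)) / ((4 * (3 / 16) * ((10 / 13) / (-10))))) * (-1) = -286 / 501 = -0.57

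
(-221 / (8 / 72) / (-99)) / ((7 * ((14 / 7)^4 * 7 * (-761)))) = -221 / 6562864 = -0.00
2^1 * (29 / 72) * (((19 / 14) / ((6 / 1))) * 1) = 551 / 3024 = 0.18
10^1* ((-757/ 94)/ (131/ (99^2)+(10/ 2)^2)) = -37096785/ 11522332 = -3.22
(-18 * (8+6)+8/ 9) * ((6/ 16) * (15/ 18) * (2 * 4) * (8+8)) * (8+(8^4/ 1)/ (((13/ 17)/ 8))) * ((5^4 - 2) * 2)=-20919203648000/ 39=-536389837128.21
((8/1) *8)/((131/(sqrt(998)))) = 64 *sqrt(998)/131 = 15.43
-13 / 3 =-4.33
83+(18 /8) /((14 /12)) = 1189 /14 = 84.93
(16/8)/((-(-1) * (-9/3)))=-2/3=-0.67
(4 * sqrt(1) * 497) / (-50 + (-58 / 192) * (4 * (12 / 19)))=-75544 / 1929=-39.16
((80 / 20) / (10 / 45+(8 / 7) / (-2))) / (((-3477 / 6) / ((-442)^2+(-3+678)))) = 49401828 / 12749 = 3874.96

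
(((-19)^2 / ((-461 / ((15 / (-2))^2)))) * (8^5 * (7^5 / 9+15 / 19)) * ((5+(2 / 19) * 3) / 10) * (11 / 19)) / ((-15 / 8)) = 11630311768064 / 26277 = 442604245.84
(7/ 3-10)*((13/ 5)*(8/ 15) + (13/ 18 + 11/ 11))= -32177/ 1350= -23.83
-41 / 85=-0.48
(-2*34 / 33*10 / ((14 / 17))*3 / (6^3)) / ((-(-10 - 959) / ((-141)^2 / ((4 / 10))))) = -938825 / 52668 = -17.83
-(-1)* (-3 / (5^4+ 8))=-1 / 211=-0.00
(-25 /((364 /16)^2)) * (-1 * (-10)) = -4000 /8281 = -0.48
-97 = -97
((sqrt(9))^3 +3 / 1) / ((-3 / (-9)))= 90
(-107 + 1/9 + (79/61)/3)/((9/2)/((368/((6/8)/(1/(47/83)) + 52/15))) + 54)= -71405763200/36252214173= -1.97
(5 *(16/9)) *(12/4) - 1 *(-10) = 110/3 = 36.67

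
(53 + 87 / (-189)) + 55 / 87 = 97145 / 1827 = 53.17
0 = 0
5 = 5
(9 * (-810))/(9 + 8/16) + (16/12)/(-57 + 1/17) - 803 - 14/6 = -21694171/13794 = -1572.73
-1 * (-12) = 12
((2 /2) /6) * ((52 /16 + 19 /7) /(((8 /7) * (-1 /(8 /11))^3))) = -1336 /3993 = -0.33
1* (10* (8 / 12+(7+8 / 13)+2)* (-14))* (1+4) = -280700 / 39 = -7197.44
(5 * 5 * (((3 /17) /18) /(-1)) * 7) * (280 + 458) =-21525 /17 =-1266.18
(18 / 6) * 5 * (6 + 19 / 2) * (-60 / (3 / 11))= -51150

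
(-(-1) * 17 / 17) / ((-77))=-1 / 77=-0.01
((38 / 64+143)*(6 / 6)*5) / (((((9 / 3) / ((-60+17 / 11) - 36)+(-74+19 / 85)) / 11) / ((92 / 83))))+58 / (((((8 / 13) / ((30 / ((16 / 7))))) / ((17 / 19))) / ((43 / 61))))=661.61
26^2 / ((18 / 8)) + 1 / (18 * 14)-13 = 72437 / 252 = 287.45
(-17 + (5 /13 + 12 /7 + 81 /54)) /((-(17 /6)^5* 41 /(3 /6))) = 4741416 /5297486467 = 0.00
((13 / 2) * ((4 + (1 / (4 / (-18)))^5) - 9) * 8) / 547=-769717 / 4376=-175.90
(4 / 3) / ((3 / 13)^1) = 52 / 9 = 5.78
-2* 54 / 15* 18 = -648 / 5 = -129.60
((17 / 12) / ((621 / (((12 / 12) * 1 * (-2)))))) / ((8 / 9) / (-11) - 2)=187 / 85284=0.00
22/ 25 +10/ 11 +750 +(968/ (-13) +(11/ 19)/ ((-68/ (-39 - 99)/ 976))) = 2106278458/ 1154725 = 1824.05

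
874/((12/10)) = 2185/3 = 728.33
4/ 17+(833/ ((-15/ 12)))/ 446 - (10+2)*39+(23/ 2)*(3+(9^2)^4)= 9383423619528/ 18955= 495036856.74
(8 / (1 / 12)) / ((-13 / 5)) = -480 / 13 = -36.92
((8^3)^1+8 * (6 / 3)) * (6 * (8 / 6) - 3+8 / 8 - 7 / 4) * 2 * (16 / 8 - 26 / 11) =-1632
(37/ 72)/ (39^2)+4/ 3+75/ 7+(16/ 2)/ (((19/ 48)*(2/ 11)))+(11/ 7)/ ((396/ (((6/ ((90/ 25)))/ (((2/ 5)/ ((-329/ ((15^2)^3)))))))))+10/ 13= 34280256228182/ 276509244375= 123.98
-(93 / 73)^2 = -8649 / 5329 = -1.62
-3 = -3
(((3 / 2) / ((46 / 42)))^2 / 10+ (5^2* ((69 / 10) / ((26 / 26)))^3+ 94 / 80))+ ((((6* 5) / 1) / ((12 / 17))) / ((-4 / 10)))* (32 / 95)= 3288002967 / 402040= 8178.30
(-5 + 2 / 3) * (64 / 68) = -208 / 51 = -4.08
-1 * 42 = -42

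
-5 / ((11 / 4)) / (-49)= 20 / 539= 0.04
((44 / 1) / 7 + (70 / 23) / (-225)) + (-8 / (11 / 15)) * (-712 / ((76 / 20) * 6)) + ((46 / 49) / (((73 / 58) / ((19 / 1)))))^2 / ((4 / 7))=276142686831278 / 395390723805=698.40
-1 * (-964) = 964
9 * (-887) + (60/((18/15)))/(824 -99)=-7982.93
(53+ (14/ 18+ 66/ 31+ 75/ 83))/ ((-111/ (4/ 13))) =-5262236/ 33415551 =-0.16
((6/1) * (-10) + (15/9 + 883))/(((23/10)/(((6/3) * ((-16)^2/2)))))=91788.99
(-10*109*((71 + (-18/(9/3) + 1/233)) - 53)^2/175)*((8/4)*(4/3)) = -2393.48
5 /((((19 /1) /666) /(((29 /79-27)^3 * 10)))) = -310156894771200 /9367741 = -33109038.22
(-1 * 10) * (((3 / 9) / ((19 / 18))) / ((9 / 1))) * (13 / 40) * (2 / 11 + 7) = -1027 / 1254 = -0.82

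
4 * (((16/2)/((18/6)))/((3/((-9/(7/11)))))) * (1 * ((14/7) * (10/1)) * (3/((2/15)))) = -158400/7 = -22628.57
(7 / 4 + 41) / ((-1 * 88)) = -171 / 352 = -0.49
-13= -13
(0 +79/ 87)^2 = 6241/ 7569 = 0.82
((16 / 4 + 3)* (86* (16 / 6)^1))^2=23193856 / 9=2577095.11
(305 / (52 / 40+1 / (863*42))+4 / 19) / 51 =525585133 / 114150138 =4.60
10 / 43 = 0.23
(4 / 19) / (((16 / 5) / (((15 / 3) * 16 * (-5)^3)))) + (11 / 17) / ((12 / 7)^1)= -2548537 / 3876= -657.52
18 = 18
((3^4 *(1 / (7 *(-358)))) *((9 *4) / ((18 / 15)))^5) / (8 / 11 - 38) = 1082565000 / 51373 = 21072.65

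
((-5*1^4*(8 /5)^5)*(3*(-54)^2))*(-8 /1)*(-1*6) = -13759414272 /625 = -22015062.84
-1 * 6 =-6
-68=-68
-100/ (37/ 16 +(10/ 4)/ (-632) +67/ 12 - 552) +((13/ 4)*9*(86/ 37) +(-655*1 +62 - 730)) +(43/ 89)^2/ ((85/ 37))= -64491700801274317/ 51398944513610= -1254.73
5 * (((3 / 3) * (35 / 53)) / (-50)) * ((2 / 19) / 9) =-7 / 9063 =-0.00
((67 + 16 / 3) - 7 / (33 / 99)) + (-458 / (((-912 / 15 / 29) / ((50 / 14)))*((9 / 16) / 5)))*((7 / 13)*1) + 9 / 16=134665831 / 35568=3786.15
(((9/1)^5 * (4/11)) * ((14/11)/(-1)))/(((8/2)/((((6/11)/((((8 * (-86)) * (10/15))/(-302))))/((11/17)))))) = -9549463329/2518252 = -3792.10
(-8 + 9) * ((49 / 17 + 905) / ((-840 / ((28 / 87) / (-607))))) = 0.00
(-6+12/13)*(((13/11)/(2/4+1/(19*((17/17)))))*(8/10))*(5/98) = -152/343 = -0.44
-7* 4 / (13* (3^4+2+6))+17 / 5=3.38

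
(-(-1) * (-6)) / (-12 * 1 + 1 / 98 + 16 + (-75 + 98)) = -588 / 2647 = -0.22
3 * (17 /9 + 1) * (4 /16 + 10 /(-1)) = -169 /2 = -84.50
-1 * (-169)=169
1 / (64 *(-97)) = -1 / 6208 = -0.00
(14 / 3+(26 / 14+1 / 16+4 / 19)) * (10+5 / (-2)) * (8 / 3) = 216955 / 1596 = 135.94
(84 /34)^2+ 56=62.10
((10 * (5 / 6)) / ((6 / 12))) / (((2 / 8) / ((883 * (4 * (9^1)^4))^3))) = 829623296570121741427200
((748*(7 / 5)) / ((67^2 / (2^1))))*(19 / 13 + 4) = 743512 / 291785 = 2.55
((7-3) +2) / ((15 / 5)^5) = 2 / 81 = 0.02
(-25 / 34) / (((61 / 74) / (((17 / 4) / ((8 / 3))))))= -2775 / 1952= -1.42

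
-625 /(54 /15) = -3125 /18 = -173.61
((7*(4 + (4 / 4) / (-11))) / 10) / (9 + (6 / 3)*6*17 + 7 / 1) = 301 / 24200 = 0.01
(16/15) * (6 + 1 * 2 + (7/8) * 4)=184/15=12.27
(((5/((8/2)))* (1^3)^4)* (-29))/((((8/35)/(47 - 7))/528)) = -3349500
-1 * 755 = -755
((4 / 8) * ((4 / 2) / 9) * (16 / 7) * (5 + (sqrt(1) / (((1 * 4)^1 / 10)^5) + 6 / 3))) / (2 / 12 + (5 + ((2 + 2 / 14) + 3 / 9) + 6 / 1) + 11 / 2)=3349 / 2412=1.39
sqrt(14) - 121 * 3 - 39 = -402 +sqrt(14) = -398.26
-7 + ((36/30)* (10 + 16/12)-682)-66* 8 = -6017/5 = -1203.40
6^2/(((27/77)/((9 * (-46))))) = -42504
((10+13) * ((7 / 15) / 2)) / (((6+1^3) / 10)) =7.67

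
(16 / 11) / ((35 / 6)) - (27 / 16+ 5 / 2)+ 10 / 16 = -20409 / 6160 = -3.31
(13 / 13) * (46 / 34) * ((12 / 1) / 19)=276 / 323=0.85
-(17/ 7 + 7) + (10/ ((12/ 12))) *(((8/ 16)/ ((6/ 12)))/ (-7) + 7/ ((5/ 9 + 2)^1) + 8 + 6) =25202/ 161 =156.53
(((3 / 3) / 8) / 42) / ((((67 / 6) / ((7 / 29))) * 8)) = 1 / 124352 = 0.00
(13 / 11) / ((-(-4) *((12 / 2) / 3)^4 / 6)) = 39 / 352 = 0.11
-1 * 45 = -45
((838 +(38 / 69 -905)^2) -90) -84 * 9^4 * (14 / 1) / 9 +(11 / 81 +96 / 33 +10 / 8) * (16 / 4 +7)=-6595363409 / 171396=-38480.26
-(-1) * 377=377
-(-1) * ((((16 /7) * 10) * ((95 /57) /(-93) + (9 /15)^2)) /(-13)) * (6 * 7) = -152704 /6045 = -25.26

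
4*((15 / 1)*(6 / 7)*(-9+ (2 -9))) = -5760 / 7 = -822.86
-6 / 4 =-3 / 2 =-1.50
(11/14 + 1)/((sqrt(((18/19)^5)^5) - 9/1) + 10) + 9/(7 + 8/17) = 443289819544617497918886760189790527/122660373256662487139210512671563318 - 96016205825792698460485546137600*sqrt(38)/482914855341190894248860286108517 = 2.39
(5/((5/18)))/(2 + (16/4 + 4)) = 9/5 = 1.80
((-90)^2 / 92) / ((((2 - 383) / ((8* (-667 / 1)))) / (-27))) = -4228200 / 127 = -33292.91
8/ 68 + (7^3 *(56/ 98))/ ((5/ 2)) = 6674/ 85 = 78.52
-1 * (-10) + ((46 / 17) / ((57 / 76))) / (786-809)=502 / 51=9.84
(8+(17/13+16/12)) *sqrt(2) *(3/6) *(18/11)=1245 *sqrt(2)/143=12.31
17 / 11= 1.55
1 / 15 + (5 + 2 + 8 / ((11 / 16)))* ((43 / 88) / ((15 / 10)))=14853 / 2420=6.14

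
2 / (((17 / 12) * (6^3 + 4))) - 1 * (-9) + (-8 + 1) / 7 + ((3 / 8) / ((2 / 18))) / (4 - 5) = 34643 / 7480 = 4.63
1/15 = 0.07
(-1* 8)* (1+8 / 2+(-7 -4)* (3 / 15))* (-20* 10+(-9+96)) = 2531.20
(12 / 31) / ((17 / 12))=144 / 527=0.27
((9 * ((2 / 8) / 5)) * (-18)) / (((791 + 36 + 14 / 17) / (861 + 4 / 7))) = -2768229 / 328370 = -8.43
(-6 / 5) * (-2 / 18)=2 / 15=0.13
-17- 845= -862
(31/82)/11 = 31/902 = 0.03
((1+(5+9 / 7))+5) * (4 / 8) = 43 / 7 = 6.14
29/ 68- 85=-5751/ 68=-84.57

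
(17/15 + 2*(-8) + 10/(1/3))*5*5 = 1135/3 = 378.33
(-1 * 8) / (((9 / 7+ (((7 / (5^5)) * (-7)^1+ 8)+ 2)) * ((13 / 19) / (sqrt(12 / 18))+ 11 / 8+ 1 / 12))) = -13266750000 / 18256249297+ 239400000 * sqrt(6) / 1404326869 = -0.31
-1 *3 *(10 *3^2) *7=-1890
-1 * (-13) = 13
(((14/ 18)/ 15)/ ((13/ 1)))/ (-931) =-1/ 233415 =-0.00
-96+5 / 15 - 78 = -521 / 3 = -173.67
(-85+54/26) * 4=-4312/13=-331.69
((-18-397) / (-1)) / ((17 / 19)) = 7885 / 17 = 463.82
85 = 85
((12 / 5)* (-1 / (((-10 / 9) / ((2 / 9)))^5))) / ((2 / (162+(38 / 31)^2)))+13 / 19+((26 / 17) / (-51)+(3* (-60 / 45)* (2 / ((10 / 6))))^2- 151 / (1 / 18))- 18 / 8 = -2667935952429773 / 989409562500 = -2696.49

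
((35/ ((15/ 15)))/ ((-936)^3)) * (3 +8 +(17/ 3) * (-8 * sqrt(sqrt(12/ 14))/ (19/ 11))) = -385/ 820025856 +935 * 6^(1/ 4) * 7^(3/ 4)/ 5842684224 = 0.00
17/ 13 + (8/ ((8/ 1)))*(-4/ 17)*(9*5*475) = -1111211/ 221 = -5028.10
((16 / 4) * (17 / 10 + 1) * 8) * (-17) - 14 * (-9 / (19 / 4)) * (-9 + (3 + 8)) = -134496 / 95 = -1415.75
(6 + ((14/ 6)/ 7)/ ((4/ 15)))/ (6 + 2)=29/ 32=0.91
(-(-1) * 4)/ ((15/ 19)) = 76/ 15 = 5.07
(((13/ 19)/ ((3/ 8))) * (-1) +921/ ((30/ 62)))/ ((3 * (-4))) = -541949/ 3420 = -158.46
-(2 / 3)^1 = -0.67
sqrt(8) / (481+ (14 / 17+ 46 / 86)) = 731 * sqrt(2) / 176302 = 0.01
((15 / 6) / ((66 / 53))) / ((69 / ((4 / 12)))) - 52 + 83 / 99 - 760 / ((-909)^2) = -42773817145 / 836196372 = -51.15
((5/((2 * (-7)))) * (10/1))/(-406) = 25/2842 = 0.01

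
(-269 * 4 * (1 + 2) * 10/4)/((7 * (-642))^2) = -1345/3366006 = -0.00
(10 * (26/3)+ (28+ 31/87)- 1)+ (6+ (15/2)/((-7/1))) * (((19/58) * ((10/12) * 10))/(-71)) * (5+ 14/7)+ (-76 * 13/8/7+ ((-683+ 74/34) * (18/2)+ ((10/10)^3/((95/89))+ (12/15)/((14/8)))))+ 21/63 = -6030.63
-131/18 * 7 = -917/18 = -50.94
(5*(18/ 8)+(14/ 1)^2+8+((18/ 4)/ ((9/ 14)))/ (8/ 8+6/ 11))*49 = 732305/ 68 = 10769.19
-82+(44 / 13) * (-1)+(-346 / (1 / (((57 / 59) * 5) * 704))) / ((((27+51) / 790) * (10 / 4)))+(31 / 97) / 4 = -4766963.84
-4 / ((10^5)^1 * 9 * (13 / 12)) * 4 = -2 / 121875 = -0.00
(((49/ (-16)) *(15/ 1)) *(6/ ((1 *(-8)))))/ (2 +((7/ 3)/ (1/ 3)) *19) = 49/ 192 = 0.26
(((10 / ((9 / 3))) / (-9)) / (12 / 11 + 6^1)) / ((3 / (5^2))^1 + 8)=-1375 / 213759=-0.01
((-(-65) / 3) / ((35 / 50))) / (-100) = -13 / 42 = -0.31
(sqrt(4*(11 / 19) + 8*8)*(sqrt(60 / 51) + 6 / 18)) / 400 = sqrt(665)*(17 + 6*sqrt(85)) / 64600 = 0.03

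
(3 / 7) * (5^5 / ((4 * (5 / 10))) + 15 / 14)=32835 / 49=670.10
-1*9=-9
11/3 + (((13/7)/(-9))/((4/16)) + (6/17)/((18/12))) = 3295/1071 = 3.08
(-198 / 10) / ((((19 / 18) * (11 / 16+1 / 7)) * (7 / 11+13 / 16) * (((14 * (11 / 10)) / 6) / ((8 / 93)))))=-811008 / 1552015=-0.52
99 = 99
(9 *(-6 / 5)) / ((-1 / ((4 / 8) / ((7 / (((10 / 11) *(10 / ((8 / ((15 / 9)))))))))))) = 225 / 154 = 1.46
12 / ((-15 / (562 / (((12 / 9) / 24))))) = -40464 / 5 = -8092.80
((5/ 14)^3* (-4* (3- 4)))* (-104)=-6500/ 343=-18.95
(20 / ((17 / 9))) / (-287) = -180 / 4879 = -0.04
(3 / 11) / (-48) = -1 / 176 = -0.01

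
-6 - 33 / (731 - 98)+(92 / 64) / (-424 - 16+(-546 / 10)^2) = -1297903203 / 214473904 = -6.05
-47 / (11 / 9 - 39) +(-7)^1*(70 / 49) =-2977 / 340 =-8.76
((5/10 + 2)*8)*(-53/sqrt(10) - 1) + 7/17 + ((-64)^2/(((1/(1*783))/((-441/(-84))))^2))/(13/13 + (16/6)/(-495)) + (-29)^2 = 249620023097444/3587 - 106*sqrt(10) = 69590192889.62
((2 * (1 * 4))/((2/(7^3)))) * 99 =135828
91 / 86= 1.06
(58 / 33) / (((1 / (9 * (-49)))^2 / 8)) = 30079728 / 11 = 2734520.73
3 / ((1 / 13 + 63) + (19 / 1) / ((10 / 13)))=0.03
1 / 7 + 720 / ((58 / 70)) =176429 / 203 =869.11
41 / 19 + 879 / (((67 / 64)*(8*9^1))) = 52777 / 3819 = 13.82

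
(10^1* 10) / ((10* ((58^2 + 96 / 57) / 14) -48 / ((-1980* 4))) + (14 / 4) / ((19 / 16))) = 2194500 / 52821913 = 0.04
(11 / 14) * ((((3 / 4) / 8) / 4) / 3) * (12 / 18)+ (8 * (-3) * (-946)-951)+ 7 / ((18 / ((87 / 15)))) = 21755.26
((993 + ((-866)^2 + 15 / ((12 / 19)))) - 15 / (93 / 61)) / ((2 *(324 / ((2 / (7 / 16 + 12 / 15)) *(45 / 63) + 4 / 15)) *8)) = 114629982631 / 556839360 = 205.86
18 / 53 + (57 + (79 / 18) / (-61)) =3332635 / 58194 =57.27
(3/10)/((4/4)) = 3/10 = 0.30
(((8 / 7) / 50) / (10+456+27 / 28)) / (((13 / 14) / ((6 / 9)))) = 448 / 12748125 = 0.00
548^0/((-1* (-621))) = 1/621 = 0.00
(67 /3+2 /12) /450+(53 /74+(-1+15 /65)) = -0.00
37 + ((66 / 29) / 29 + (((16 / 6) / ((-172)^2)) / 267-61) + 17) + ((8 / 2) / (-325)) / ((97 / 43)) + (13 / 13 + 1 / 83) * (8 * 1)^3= 511.24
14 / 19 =0.74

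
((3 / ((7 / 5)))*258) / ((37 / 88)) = 340560 / 259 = 1314.90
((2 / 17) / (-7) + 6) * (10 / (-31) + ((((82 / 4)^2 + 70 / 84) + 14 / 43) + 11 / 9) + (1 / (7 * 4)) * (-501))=24181247312 / 9993501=2419.70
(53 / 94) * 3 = 159 / 94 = 1.69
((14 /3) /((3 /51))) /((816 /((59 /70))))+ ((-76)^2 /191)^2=914.59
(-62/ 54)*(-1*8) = 248/ 27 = 9.19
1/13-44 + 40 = -51/13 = -3.92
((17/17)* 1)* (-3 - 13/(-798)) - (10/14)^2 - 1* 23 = -147995/5586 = -26.49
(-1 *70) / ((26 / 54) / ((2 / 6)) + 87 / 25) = -7875 / 554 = -14.21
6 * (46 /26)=138 /13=10.62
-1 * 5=-5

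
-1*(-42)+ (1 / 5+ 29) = 356 / 5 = 71.20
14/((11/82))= 1148/11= 104.36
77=77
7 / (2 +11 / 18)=126 / 47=2.68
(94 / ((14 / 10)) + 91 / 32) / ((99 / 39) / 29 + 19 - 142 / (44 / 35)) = -65012519 / 87195696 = -0.75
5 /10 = 1 /2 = 0.50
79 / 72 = 1.10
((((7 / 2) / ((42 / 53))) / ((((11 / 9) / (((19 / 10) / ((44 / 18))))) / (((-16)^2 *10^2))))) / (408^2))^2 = 228161025 / 1222830961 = 0.19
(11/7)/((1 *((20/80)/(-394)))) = -17336/7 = -2476.57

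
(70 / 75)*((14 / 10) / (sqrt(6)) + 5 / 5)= 49*sqrt(6) / 225 + 14 / 15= 1.47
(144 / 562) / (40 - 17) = 72 / 6463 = 0.01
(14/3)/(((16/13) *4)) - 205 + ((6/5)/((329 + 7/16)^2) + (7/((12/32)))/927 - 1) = -281634598436767/1373613323040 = -205.03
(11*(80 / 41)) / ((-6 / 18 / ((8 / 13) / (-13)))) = 21120 / 6929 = 3.05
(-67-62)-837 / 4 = -1353 / 4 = -338.25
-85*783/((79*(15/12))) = -53244/79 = -673.97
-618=-618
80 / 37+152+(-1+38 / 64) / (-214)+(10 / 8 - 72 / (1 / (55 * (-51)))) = 51211195153 / 253376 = 202115.41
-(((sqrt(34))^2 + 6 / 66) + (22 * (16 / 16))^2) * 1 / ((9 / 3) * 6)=-5699 / 198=-28.78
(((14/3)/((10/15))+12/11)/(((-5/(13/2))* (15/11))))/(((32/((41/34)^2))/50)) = -1944917/110976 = -17.53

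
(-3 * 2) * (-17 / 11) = 102 / 11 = 9.27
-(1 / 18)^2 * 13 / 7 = -13 / 2268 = -0.01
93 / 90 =31 / 30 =1.03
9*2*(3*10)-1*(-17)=557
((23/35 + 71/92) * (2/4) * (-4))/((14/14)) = -4601/1610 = -2.86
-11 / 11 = -1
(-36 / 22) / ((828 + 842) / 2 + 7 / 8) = -16 / 8173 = -0.00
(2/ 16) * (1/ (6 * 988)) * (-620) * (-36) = 465/ 988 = 0.47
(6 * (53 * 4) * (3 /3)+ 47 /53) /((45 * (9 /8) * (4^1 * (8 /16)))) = 12.57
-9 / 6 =-3 / 2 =-1.50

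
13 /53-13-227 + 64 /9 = -110971 /477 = -232.64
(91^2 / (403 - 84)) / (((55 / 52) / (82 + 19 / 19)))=2037.09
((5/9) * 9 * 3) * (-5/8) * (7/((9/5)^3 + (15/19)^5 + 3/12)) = -162493996875/15819009118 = -10.27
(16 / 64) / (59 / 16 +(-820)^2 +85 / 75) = 60 / 161377157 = 0.00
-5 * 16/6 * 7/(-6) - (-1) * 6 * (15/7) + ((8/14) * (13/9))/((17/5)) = 3410/119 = 28.66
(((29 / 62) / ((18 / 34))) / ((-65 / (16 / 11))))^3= -61349456384 / 7938358998409125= -0.00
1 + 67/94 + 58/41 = 3.13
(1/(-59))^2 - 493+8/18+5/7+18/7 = -107298281/219303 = -489.27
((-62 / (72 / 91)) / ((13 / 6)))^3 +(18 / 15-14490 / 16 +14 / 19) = -123660427 / 2565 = -48210.69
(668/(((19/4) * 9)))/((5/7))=18704/855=21.88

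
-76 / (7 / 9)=-684 / 7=-97.71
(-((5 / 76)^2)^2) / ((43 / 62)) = -0.00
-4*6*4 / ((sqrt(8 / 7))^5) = -147*sqrt(14) / 8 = -68.75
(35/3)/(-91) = -0.13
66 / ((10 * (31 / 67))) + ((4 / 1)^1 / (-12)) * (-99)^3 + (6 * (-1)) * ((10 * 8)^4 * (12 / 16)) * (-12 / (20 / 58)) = 6414659447.26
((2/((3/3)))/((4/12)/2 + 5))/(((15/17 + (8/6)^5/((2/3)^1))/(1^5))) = 16524/307489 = 0.05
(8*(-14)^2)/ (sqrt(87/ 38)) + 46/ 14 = 23/ 7 + 1568*sqrt(3306)/ 87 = 1039.57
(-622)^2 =386884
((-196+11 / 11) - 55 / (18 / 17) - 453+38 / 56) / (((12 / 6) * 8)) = -176215 / 4032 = -43.70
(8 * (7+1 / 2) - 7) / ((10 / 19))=1007 / 10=100.70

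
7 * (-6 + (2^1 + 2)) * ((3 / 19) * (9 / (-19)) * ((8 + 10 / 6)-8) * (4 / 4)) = 630 / 361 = 1.75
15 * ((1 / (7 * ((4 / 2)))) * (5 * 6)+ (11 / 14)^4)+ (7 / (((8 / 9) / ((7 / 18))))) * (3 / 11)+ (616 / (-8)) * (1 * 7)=-26427119 / 52822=-500.31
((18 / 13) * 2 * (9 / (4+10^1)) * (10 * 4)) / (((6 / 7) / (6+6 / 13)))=90720 / 169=536.80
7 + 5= 12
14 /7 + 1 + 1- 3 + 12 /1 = 13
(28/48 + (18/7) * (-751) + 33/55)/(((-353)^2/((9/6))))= -810583/34890520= -0.02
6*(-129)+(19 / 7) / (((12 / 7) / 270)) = -693 / 2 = -346.50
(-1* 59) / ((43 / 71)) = -4189 / 43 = -97.42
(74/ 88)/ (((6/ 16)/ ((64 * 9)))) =14208/ 11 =1291.64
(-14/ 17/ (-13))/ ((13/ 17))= 14/ 169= 0.08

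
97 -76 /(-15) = 1531 /15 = 102.07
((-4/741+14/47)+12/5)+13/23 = 13047397/4005105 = 3.26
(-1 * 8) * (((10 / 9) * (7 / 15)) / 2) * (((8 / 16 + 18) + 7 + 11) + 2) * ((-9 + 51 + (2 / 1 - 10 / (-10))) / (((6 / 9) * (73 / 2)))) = -10780 / 73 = -147.67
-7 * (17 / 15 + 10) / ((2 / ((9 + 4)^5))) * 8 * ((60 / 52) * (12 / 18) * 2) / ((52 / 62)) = -636936664 / 3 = -212312221.33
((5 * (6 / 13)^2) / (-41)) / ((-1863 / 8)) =160 / 1434303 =0.00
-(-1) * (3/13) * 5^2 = 5.77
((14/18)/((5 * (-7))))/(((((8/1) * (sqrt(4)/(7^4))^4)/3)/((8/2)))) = -33232930569601/480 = -69235272020.00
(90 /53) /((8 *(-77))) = -45 /16324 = -0.00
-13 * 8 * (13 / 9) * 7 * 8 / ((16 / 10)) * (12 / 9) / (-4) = 1752.59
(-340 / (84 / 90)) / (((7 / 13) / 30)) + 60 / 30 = -20293.92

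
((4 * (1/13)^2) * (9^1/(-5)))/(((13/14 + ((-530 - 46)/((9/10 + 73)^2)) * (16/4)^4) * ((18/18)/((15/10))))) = 412867476/168441308815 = 0.00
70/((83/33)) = 2310/83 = 27.83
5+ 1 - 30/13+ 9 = 165/13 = 12.69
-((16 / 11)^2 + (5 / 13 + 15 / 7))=-4.64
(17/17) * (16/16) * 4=4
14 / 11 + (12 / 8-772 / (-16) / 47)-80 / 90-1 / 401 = 21703157 / 7463412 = 2.91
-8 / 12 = -0.67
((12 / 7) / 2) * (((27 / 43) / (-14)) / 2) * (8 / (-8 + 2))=54 / 2107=0.03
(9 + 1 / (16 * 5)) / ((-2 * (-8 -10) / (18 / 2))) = 2.25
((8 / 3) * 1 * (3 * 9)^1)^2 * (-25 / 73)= -129600 / 73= -1775.34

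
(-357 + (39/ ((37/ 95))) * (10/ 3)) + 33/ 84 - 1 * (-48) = 26083/ 1036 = 25.18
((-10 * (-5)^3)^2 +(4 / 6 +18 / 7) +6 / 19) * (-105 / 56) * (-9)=14027375655 / 532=26367247.47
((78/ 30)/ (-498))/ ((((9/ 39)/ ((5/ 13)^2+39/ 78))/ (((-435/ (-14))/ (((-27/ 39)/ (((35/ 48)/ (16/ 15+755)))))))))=688025/ 1084381056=0.00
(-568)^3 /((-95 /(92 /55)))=16859039744 /5225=3226610.48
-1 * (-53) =53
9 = 9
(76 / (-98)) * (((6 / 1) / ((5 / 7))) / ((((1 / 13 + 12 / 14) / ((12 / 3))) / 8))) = -94848 / 425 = -223.17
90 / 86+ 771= 33198 / 43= 772.05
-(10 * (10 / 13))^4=-100000000 / 28561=-3501.28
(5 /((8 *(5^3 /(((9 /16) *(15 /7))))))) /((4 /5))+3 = 10779 /3584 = 3.01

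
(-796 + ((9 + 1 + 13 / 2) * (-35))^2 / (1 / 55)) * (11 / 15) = 807050101 / 60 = 13450835.02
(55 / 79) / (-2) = -55 / 158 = -0.35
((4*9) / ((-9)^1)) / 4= -1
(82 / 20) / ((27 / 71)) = 2911 / 270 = 10.78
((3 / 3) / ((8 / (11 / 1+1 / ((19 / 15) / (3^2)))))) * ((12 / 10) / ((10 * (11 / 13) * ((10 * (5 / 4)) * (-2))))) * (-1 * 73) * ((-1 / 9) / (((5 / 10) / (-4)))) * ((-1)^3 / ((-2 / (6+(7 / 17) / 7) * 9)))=16812484 / 59956875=0.28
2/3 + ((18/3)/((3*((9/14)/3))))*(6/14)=14/3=4.67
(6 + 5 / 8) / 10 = 53 / 80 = 0.66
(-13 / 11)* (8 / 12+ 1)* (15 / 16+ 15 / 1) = -5525 / 176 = -31.39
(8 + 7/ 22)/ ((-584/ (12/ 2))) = -549/ 6424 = -0.09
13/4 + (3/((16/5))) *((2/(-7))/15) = 181/56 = 3.23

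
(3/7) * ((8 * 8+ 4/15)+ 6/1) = 1054/35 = 30.11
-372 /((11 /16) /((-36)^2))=-7713792 /11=-701253.82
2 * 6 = 12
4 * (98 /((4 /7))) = 686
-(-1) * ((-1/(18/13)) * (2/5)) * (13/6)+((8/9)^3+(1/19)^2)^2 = -89174445857/692579225610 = -0.13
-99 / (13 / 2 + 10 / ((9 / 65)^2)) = -16038 / 85553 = -0.19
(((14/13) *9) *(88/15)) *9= 511.75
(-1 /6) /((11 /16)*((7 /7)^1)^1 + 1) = -0.10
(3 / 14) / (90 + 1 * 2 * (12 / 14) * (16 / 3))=3 / 1388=0.00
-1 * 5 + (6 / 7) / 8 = -137 / 28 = -4.89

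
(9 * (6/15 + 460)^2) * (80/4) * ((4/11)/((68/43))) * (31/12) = 21191516796/935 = 22664723.85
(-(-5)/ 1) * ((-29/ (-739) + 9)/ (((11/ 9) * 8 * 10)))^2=11295045/ 264322564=0.04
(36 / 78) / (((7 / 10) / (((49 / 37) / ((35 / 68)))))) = 816 / 481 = 1.70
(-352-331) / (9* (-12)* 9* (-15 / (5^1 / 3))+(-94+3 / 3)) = -683 / 8655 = -0.08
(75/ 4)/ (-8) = -75/ 32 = -2.34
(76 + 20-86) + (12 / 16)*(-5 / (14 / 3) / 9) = 555 / 56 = 9.91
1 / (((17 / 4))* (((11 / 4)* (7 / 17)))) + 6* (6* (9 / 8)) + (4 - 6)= 5961 / 154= 38.71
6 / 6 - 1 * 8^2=-63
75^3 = 421875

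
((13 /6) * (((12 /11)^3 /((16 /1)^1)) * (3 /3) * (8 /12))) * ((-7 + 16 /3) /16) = -65 /5324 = -0.01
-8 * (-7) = 56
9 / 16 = 0.56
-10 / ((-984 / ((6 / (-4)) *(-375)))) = 1875 / 328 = 5.72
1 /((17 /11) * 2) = 11 /34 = 0.32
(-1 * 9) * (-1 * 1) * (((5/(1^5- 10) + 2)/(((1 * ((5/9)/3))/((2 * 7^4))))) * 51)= 85960602/5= 17192120.40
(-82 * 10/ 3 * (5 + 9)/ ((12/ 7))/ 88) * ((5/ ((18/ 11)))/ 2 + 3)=-1637335/ 14256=-114.85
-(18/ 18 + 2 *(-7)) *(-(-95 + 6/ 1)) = 1157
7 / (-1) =-7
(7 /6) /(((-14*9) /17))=-17 /108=-0.16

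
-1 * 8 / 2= -4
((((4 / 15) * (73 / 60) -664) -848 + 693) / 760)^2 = 1.16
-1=-1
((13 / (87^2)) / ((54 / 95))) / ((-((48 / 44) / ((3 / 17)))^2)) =-0.00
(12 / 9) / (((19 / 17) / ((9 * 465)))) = 94860 / 19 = 4992.63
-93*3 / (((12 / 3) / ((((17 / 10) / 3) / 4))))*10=-1581 / 16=-98.81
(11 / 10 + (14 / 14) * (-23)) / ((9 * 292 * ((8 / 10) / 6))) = -1 / 16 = -0.06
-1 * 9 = -9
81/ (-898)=-81/ 898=-0.09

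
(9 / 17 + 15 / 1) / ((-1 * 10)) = -1.55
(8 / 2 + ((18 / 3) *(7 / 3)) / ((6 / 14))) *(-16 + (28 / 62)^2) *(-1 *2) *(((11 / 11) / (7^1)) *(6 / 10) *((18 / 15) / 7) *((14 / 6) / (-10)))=-3.97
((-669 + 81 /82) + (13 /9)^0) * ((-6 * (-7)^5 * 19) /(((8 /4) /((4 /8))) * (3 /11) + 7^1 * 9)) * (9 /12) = -115275061671 /7708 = -14955249.31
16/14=8/7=1.14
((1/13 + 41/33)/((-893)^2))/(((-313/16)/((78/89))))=-18112/244359904723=-0.00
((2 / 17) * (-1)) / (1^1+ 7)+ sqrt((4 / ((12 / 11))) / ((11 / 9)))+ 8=9.72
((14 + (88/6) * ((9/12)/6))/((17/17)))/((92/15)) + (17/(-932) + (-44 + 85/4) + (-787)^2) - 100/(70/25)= 185858338261/300104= 619313.10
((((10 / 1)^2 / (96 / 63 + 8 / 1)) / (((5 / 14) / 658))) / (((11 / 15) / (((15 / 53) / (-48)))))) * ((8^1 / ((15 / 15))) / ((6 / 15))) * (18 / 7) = -4663575 / 583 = -7999.27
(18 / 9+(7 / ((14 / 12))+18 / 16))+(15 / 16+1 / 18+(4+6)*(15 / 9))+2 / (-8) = 3821 / 144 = 26.53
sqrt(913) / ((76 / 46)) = 23 * sqrt(913) / 38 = 18.29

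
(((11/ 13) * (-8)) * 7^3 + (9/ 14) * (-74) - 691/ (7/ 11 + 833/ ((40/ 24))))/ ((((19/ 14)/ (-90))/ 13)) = 38173504905/ 18677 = 2043877.76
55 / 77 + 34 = 243 / 7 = 34.71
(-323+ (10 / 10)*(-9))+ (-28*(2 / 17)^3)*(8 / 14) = -1631244 / 4913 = -332.03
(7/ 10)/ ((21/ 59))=59/ 30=1.97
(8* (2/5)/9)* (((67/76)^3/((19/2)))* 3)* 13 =3909919/3909630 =1.00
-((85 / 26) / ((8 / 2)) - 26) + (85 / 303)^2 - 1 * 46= -198015085 / 9548136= -20.74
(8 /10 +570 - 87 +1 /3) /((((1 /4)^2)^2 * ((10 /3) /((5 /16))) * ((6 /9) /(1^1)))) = 87144 /5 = 17428.80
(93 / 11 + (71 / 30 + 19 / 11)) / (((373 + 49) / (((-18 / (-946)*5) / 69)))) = 4141 / 101000636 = 0.00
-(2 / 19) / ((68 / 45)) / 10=-9 / 1292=-0.01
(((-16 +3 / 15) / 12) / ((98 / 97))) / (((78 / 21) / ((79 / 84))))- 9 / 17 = -26802449 / 31187520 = -0.86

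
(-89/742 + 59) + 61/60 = 1333301/22260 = 59.90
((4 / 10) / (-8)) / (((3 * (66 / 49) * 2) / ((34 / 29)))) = -833 / 114840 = -0.01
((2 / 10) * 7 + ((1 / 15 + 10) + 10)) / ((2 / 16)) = 2576 / 15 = 171.73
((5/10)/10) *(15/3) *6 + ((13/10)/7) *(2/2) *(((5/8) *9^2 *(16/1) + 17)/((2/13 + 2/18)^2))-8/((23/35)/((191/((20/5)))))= 1243920506/773605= 1607.95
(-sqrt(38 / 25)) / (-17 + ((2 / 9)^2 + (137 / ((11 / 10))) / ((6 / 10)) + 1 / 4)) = -3564 * sqrt(38) / 3401395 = -0.01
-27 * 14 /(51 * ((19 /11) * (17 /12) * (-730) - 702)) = 0.00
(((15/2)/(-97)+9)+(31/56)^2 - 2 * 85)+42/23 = -1112043881/6996416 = -158.94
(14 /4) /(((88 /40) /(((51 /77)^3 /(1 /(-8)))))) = -2653020 /717409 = -3.70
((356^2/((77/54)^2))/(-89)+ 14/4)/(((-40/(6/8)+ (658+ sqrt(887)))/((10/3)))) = -74947813550/19462612477+ 123948975*sqrt(887)/19462612477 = -3.66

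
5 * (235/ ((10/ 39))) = 9165/ 2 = 4582.50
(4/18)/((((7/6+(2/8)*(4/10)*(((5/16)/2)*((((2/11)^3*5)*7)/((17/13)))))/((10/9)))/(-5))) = -18101600/17142867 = -1.06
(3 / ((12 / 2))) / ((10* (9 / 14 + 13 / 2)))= 7 / 1000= 0.01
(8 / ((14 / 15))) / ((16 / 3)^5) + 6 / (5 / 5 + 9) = 5523249 / 9175040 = 0.60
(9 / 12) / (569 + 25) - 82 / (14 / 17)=-552017 / 5544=-99.57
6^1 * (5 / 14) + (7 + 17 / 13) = 951 / 91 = 10.45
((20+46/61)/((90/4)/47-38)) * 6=-714024/215147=-3.32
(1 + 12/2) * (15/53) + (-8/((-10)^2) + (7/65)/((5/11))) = 36828/17225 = 2.14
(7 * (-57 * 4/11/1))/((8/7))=-2793/22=-126.95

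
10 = 10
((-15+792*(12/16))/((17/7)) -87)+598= 12740/17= 749.41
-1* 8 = -8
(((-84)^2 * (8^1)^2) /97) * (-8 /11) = -3612672 /1067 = -3385.82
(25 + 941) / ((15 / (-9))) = -2898 / 5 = -579.60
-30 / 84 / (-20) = 0.02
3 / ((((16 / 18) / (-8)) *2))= -27 / 2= -13.50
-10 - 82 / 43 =-512 / 43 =-11.91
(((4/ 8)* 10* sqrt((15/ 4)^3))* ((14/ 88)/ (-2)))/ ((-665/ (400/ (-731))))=-0.00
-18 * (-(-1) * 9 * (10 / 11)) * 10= -16200 / 11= -1472.73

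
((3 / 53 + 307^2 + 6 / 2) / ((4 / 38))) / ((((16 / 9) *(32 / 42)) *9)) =1993148241 / 27136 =73450.33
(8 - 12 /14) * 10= 500 /7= 71.43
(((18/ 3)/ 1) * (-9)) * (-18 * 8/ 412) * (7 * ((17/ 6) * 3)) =1122.99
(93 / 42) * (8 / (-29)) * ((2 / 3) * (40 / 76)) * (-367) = 910160 / 11571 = 78.66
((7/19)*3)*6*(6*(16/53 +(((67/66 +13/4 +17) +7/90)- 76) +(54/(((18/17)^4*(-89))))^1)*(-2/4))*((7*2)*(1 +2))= 1355195269337/29575590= 45821.41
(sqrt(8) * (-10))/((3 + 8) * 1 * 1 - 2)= -20 * sqrt(2)/9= -3.14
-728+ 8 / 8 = -727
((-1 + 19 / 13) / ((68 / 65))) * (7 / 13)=105 / 442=0.24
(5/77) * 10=50/77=0.65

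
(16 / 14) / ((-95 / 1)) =-8 / 665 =-0.01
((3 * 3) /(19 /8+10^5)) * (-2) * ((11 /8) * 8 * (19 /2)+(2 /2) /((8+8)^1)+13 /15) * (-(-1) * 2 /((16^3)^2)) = -25303 /11185076305920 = -0.00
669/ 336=223/ 112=1.99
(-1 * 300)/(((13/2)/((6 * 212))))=-763200/13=-58707.69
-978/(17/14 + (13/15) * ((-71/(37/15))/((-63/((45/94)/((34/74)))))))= -1823318/3033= -601.16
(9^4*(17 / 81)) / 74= 1377 / 74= 18.61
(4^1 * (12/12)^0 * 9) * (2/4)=18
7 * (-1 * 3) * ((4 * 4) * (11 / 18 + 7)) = -7672 / 3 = -2557.33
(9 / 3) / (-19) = -3 / 19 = -0.16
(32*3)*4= 384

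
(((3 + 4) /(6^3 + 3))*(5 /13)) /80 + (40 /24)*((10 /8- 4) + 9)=158169 /15184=10.42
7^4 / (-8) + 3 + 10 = -2297 / 8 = -287.12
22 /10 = 2.20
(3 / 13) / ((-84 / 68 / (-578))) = 9826 / 91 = 107.98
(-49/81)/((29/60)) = -1.25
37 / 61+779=47556 / 61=779.61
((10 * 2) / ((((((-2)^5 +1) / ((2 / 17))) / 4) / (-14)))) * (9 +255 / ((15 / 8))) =324800 / 527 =616.32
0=0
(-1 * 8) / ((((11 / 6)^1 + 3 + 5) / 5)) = -240 / 59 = -4.07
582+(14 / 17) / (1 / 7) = 9992 / 17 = 587.76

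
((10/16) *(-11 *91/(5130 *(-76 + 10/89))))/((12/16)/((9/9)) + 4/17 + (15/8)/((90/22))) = 137683/123682932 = 0.00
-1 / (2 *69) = -1 / 138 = -0.01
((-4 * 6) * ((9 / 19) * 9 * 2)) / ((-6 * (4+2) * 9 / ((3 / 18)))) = 2 / 19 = 0.11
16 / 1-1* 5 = 11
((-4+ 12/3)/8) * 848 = 0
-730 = -730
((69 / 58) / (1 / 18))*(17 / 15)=3519 / 145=24.27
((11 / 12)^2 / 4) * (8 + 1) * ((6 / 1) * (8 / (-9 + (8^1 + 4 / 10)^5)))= 378125 / 174217476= 0.00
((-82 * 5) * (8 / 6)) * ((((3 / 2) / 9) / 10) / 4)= -41 / 18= -2.28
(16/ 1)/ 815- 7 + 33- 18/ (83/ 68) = 762538/ 67645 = 11.27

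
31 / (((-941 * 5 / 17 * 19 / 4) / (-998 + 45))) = 2008924 / 89395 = 22.47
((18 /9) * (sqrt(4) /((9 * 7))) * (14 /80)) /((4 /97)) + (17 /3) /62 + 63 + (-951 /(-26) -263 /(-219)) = 1071143563 /10590840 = 101.14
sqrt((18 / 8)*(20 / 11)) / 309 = sqrt(55) / 1133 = 0.01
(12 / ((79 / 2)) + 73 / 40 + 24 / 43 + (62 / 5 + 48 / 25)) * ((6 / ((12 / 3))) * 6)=153.06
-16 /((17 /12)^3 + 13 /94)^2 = -105536618496 /58633232449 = -1.80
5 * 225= 1125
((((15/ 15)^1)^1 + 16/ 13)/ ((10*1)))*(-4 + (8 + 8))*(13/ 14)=87/ 35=2.49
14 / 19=0.74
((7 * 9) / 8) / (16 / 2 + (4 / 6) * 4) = 189 / 256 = 0.74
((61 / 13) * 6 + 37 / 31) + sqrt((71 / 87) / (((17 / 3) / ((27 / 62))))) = 3 * sqrt(6510558) / 30566 + 11827 / 403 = 29.60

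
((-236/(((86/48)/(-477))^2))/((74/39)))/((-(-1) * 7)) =-603122951808/478891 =-1259415.93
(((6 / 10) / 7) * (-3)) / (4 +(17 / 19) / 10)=-114 / 1813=-0.06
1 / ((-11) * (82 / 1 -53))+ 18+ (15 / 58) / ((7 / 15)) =82849 / 4466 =18.55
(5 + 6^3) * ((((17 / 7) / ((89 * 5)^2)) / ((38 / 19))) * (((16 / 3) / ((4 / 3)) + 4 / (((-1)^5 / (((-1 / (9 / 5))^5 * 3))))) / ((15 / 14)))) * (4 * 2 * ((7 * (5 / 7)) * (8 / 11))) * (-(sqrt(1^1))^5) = -21936551936 / 128624960475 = -0.17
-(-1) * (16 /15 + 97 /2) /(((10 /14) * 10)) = 10409 /1500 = 6.94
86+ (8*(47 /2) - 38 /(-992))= 135923 /496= 274.04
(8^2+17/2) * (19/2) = 2755/4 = 688.75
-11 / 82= -0.13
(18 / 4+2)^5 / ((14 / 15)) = 5569395 / 448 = 12431.69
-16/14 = -1.14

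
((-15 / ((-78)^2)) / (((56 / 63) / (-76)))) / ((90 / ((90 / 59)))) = 285 / 79768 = 0.00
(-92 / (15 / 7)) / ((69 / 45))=-28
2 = 2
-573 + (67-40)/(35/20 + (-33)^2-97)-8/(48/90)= -779064/1325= -587.97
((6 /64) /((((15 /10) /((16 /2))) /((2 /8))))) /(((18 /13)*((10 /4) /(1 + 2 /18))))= 13 /324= 0.04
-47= -47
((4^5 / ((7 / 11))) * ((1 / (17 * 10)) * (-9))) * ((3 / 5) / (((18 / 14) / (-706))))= 11928576 / 425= 28067.24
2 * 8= 16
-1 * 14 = -14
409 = 409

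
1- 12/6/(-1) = 3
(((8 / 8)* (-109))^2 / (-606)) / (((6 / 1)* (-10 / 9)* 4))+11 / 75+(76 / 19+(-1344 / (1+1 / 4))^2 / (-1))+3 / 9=-93408825843 / 80800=-1156049.82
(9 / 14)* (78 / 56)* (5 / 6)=585 / 784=0.75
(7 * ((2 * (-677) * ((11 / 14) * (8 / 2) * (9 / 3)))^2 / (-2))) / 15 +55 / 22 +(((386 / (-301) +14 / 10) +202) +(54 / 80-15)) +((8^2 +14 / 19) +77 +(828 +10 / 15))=-26097204690397 / 686280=-38027051.19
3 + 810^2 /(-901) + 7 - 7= -653397 /901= -725.19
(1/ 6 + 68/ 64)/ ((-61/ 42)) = -413/ 488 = -0.85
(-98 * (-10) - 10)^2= 940900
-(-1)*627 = 627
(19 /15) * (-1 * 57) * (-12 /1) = 4332 /5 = 866.40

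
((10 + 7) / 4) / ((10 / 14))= 119 / 20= 5.95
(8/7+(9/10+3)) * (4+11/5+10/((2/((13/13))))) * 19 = 26828/25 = 1073.12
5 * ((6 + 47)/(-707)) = -265/707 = -0.37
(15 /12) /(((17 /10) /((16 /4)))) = 50 /17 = 2.94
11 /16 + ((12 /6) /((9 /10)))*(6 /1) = 673 /48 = 14.02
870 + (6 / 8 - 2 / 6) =10445 / 12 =870.42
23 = 23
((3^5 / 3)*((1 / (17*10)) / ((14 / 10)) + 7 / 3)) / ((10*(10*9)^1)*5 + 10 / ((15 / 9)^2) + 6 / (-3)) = 225315 / 5356904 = 0.04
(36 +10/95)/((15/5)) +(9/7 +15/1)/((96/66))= 74155/3192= 23.23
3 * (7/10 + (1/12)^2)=509/240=2.12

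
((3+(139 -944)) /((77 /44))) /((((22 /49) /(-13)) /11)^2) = -46489534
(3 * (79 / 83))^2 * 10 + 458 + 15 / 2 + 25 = 7881489 / 13778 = 572.03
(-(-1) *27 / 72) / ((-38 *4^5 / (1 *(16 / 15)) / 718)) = -359 / 48640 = -0.01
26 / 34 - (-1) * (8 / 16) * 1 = 43 / 34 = 1.26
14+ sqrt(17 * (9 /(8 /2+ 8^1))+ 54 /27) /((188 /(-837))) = 14 - 837 * sqrt(59) /376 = -3.10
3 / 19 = 0.16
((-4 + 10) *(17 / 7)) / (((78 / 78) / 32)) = 466.29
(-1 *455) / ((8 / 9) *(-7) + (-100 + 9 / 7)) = 28665 / 6611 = 4.34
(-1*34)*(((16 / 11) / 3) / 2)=-8.24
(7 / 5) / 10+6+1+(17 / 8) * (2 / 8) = 6137 / 800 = 7.67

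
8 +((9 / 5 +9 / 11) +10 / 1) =20.62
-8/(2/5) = -20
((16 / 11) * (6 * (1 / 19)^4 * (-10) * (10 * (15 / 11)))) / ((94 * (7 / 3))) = -216000 / 5187948689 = -0.00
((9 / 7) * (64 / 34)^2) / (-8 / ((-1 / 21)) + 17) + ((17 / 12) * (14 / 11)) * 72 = 534537516 / 4116805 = 129.84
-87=-87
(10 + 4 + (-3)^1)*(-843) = -9273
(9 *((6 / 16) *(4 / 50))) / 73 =0.00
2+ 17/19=55/19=2.89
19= 19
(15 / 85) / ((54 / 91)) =91 / 306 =0.30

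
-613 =-613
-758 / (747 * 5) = -758 / 3735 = -0.20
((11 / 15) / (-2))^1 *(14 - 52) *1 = 209 / 15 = 13.93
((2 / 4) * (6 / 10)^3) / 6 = 9 / 500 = 0.02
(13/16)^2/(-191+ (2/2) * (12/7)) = -0.00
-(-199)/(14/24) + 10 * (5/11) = 26618/77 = 345.69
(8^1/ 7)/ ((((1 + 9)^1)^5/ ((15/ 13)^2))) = 9/ 591500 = 0.00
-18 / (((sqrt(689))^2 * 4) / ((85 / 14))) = -765 / 19292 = -0.04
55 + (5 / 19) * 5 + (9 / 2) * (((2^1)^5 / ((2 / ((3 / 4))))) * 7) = 8252 / 19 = 434.32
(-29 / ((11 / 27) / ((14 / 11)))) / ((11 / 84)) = -920808 / 1331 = -691.82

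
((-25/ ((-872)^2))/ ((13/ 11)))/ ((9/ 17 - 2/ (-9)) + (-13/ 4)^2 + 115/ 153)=-42075/ 18248313044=-0.00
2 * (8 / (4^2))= 1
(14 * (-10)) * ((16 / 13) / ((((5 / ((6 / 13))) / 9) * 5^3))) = -24192 / 21125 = -1.15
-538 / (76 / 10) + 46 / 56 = -37223 / 532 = -69.97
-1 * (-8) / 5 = 8 / 5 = 1.60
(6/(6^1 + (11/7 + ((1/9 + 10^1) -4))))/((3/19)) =1197/431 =2.78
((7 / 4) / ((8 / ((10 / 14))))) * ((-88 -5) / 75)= -31 / 160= -0.19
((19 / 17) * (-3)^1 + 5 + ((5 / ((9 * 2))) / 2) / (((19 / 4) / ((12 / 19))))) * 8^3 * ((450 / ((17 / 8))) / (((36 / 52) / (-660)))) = -17960763392000 / 104329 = -172155042.15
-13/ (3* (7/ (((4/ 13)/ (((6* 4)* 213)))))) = -1/ 26838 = -0.00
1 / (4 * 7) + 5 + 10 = 421 / 28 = 15.04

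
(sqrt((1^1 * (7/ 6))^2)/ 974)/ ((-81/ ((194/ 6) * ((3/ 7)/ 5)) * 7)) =-97/ 16567740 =-0.00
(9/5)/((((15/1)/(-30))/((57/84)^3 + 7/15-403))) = 397329873/274400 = 1448.00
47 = 47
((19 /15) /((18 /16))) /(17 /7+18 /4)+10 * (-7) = -914522 /13095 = -69.84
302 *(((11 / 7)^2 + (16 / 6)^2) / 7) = 1275950 / 3087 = 413.33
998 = 998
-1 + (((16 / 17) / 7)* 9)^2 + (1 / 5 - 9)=-590209 / 70805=-8.34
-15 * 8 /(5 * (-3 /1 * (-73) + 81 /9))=-2 /19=-0.11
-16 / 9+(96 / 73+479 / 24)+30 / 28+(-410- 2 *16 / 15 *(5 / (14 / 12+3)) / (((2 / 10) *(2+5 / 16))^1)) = -2688358153 / 6806520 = -394.97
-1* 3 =-3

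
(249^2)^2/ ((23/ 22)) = 84570728022/ 23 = 3676988174.87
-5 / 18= -0.28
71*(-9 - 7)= -1136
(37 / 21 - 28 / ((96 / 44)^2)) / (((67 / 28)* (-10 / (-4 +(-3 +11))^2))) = 8306 / 3015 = 2.75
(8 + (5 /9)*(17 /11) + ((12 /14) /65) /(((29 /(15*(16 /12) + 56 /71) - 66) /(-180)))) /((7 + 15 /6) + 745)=15283437766 /1296338460417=0.01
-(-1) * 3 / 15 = 1 / 5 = 0.20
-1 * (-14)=14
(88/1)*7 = 616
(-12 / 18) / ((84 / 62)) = -31 / 63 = -0.49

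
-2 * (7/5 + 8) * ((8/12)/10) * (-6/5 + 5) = -1786/375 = -4.76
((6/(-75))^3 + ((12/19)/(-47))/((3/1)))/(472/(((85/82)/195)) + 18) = -591974/10532948953125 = -0.00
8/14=4/7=0.57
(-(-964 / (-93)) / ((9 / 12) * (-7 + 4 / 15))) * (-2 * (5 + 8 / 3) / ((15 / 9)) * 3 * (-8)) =1419008 / 3131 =453.21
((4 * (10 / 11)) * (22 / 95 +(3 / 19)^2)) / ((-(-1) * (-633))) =-3704 / 2513643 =-0.00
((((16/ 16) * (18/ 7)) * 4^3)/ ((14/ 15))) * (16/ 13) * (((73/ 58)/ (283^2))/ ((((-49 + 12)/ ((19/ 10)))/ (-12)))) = 115043328/ 54740911589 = 0.00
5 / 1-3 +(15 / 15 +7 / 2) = 13 / 2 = 6.50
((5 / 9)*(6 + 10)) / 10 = 8 / 9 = 0.89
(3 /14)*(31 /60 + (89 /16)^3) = 10606279 /286720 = 36.99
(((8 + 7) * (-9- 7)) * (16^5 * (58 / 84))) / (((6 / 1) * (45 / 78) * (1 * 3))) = -3162505216 / 189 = -16732831.83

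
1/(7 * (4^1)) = 1/28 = 0.04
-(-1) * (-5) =-5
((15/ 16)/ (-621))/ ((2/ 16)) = -5/ 414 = -0.01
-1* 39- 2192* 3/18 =-1213/3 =-404.33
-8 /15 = -0.53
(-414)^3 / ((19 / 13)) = -922453272 / 19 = -48550172.21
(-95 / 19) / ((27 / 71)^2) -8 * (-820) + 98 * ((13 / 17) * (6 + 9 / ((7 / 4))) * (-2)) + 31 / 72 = 481417303 / 99144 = 4855.74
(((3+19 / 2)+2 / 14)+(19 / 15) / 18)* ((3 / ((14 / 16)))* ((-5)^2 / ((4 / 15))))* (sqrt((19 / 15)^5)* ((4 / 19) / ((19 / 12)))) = 384448* sqrt(285) / 6615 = 981.14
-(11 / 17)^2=-121 / 289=-0.42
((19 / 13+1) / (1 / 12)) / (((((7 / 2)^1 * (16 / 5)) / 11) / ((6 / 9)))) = 1760 / 91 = 19.34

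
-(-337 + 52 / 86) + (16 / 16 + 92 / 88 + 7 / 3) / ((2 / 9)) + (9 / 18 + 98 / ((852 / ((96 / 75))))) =3594191603 / 10074900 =356.75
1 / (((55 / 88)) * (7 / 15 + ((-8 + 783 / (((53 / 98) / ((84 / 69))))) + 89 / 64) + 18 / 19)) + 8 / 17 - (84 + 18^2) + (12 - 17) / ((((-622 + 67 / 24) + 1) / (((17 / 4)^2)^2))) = -127694004012751652863 / 315379654498934624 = -404.89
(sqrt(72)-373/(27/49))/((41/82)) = -36554/27+12 * sqrt(2) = -1336.88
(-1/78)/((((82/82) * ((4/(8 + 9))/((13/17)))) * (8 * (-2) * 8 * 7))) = 1/21504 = 0.00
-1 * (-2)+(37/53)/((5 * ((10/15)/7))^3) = 448657/53000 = 8.47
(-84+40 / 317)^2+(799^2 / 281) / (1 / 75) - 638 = 4992050399797 / 28237409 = 176788.54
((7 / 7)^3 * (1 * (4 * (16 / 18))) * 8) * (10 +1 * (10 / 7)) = 20480 / 63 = 325.08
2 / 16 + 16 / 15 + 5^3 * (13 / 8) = 12259 / 60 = 204.32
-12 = -12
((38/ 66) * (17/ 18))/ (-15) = -323/ 8910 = -0.04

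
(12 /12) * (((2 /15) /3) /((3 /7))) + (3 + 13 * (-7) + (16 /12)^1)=-11686 /135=-86.56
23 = 23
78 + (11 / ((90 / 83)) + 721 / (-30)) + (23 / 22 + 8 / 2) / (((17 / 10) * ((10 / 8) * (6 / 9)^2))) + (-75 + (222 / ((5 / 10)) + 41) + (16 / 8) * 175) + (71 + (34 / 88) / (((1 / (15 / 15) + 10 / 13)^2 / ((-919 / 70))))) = 224066415649 / 249285960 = 898.83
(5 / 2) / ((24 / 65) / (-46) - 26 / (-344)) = 642850 / 17371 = 37.01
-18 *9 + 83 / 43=-160.07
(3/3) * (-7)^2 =49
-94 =-94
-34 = -34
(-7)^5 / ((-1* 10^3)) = 16807 / 1000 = 16.81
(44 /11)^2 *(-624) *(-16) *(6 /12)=79872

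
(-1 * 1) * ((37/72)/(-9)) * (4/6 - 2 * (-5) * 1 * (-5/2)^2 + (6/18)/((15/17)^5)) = 3.64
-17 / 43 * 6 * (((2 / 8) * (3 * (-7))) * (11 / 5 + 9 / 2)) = 71757 / 860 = 83.44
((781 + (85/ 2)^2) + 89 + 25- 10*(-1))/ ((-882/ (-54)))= 32535/ 196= 165.99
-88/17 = -5.18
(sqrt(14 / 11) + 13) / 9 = sqrt(154) / 99 + 13 / 9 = 1.57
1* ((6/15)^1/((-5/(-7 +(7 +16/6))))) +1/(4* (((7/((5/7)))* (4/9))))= -9169/58800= -0.16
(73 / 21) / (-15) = -73 / 315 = -0.23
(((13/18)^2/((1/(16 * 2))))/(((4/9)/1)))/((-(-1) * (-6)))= -169/27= -6.26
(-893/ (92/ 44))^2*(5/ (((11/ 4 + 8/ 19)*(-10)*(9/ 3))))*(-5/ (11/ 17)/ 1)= 28333362970/ 382467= 74080.54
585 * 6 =3510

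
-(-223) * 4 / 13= 892 / 13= 68.62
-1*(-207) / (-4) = -51.75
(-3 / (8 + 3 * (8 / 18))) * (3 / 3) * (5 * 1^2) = -45 / 28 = -1.61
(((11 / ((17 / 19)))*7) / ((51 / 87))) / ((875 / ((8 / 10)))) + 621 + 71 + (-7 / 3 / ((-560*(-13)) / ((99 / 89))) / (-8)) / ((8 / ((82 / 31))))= 2295795534085701 / 3316980160000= 692.13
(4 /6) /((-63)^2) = 2 /11907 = 0.00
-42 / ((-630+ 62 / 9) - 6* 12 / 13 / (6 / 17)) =2457 / 37370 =0.07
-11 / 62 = -0.18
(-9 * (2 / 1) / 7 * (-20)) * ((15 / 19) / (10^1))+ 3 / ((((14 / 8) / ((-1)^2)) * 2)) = 654 / 133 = 4.92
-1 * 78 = -78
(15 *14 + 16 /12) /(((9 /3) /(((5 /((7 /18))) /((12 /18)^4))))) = 128385 /28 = 4585.18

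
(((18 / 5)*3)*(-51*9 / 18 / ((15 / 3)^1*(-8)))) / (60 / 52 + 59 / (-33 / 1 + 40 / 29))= -16415217 / 1697600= -9.67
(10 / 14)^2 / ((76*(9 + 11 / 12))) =75 / 110789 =0.00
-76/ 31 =-2.45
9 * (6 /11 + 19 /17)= 2799 /187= 14.97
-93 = -93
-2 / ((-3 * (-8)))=-1 / 12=-0.08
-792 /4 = -198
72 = 72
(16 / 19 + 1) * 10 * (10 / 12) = 875 / 57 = 15.35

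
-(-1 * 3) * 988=2964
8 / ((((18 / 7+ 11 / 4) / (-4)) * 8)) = -112 / 149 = -0.75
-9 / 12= -3 / 4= -0.75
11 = 11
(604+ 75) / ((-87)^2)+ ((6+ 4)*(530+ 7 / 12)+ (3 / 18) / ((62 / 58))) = 1245013060 / 234639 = 5306.08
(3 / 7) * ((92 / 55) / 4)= 69 / 385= 0.18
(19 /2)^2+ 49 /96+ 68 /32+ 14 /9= 27199 /288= 94.44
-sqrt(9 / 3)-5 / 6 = -sqrt(3)-5 / 6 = -2.57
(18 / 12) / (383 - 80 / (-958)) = 0.00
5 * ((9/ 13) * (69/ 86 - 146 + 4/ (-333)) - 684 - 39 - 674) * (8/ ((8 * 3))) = -2495.88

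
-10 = -10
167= 167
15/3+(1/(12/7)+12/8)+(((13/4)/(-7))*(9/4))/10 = 6.98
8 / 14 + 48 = 48.57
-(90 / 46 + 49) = -1172 / 23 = -50.96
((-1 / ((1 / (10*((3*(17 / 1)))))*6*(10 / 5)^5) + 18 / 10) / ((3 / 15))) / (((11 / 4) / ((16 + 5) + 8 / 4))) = -3151 / 88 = -35.81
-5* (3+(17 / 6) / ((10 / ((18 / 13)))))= -441 / 26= -16.96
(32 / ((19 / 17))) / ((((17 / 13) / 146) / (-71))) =-4312256 / 19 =-226960.84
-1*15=-15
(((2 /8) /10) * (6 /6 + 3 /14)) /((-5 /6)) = -51 /1400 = -0.04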